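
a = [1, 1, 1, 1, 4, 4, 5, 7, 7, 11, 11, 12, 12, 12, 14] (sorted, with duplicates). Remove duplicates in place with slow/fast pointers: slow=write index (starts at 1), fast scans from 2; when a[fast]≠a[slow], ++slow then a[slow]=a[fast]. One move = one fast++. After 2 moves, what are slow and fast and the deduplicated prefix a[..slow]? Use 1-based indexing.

slow=1, fast=4, prefix=[1]

(s=1,f=2) a[fast]=1=a[slow] dup → fast++
(s=1,f=3) a[fast]=1=a[slow] dup → fast++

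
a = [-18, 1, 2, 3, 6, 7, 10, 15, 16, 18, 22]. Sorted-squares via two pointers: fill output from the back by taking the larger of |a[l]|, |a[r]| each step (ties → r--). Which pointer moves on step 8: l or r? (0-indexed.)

r

[0,10] |-18|<=|22| out[10]=484 → r--
[0,9] |-18|<=|18| out[9]=324 → r--
[0,8] |-18|>|16| out[8]=324 → l++
[1,8] |1|<=|16| out[7]=256 → r--
[1,7] |1|<=|15| out[6]=225 → r--
[1,6] |1|<=|10| out[5]=100 → r--
[1,5] |1|<=|7| out[4]=49 → r--
[1,4] |1|<=|6| out[3]=36 → r--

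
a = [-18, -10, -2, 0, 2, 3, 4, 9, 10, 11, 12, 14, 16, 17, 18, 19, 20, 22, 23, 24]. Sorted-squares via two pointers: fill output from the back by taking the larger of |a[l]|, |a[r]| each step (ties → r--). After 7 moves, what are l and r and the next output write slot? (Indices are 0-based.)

l=0 r=19: |-18|<=|24| out[19]=576, r--
l=0 r=18: |-18|<=|23| out[18]=529, r--
l=0 r=17: |-18|<=|22| out[17]=484, r--
l=0 r=16: |-18|<=|20| out[16]=400, r--
l=0 r=15: |-18|<=|19| out[15]=361, r--
l=0 r=14: |-18|<=|18| out[14]=324, r--
l=0 r=13: |-18|>|17| out[13]=324, l++

l=1, r=13, next write slot=12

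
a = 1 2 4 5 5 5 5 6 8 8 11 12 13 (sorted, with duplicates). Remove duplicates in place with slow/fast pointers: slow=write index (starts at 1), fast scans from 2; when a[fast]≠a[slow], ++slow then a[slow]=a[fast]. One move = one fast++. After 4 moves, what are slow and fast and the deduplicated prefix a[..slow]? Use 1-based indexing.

slow=1 fast=2: a[fast]=2≠a[slow]=1 write a[2]=2, slow++,fast++
slow=2 fast=3: a[fast]=4≠a[slow]=2 write a[3]=4, slow++,fast++
slow=3 fast=4: a[fast]=5≠a[slow]=4 write a[4]=5, slow++,fast++
slow=4 fast=5: a[fast]=5=a[slow] dup, fast++

slow=4, fast=6, prefix=[1, 2, 4, 5]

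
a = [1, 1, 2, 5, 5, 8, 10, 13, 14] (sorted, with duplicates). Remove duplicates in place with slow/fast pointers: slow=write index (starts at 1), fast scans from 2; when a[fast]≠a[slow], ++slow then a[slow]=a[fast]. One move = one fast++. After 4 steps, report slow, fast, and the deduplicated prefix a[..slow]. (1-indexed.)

slow=1 fast=2: a[fast]=1=a[slow] dup, fast++
slow=1 fast=3: a[fast]=2≠a[slow]=1 write a[2]=2, slow++,fast++
slow=2 fast=4: a[fast]=5≠a[slow]=2 write a[3]=5, slow++,fast++
slow=3 fast=5: a[fast]=5=a[slow] dup, fast++

slow=3, fast=6, prefix=[1, 2, 5]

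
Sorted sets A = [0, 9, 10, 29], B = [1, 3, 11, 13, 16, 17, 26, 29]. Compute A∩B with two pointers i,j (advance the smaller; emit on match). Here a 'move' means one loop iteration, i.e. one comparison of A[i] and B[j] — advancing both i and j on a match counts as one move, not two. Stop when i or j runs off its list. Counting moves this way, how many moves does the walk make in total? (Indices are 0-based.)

[i=0,j=0] 0<1 → i++
[i=1,j=0] 9>1 → j++
[i=1,j=1] 9>3 → j++
[i=1,j=2] 9<11 → i++
[i=2,j=2] 10<11 → i++
[i=3,j=2] 29>11 → j++
[i=3,j=3] 29>13 → j++
[i=3,j=4] 29>16 → j++
[i=3,j=5] 29>17 → j++
[i=3,j=6] 29>26 → j++
[i=3,j=7] 29==29 emit → i++,j++

11 moves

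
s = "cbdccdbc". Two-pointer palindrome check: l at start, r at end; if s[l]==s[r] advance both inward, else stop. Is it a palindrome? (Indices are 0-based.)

[0,7] 'c'=='c' → l++,r--
[1,6] 'b'=='b' → l++,r--
[2,5] 'd'=='d' → l++,r--
[3,4] 'c'=='c' → l++,r--

palindrome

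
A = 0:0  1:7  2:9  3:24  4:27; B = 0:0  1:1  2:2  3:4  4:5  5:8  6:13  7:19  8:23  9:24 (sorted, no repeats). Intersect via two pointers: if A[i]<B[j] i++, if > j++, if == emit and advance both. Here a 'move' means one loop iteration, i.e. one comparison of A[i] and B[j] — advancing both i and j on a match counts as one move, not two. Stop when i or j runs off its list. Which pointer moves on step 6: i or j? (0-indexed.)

i

[i=0,j=0] 0==0 emit → i++,j++
[i=1,j=1] 7>1 → j++
[i=1,j=2] 7>2 → j++
[i=1,j=3] 7>4 → j++
[i=1,j=4] 7>5 → j++
[i=1,j=5] 7<8 → i++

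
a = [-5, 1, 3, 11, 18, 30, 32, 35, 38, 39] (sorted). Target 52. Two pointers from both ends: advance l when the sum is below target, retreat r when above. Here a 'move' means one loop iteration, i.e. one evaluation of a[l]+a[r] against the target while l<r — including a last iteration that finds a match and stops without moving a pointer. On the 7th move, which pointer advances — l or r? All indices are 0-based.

l=0 r=9: -5+39=34 <52, l++
l=1 r=9: 1+39=40 <52, l++
l=2 r=9: 3+39=42 <52, l++
l=3 r=9: 11+39=50 <52, l++
l=4 r=9: 18+39=57 >52, r--
l=4 r=8: 18+38=56 >52, r--
l=4 r=7: 18+35=53 >52, r--

r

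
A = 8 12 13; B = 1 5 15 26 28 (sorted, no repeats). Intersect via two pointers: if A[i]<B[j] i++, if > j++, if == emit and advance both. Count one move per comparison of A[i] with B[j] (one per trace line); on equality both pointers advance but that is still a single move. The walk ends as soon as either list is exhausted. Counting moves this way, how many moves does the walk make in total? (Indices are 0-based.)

i=0 j=0: 8>1, j++
i=0 j=1: 8>5, j++
i=0 j=2: 8<15, i++
i=1 j=2: 12<15, i++
i=2 j=2: 13<15, i++

5 moves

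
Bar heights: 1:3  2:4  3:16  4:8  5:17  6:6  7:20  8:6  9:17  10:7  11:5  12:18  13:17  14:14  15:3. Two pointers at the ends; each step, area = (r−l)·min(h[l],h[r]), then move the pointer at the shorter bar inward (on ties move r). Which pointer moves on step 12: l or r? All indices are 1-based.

r

l=1 r=15: min(3,3)*14=42 best=42 *, r--
l=1 r=14: min(3,14)*13=39 best=42, l++
l=2 r=14: min(4,14)*12=48 best=48 *, l++
l=3 r=14: min(16,14)*11=154 best=154 *, r--
l=3 r=13: min(16,17)*10=160 best=160 *, l++
l=4 r=13: min(8,17)*9=72 best=160, l++
l=5 r=13: min(17,17)*8=136 best=160, r--
l=5 r=12: min(17,18)*7=119 best=160, l++
l=6 r=12: min(6,18)*6=36 best=160, l++
l=7 r=12: min(20,18)*5=90 best=160, r--
l=7 r=11: min(20,5)*4=20 best=160, r--
l=7 r=10: min(20,7)*3=21 best=160, r--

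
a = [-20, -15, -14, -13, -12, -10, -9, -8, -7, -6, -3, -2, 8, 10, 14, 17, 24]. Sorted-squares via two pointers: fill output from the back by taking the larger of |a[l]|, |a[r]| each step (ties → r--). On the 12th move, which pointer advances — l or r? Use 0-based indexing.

r

[0,16] |-20|<=|24| out[16]=576 → r--
[0,15] |-20|>|17| out[15]=400 → l++
[1,15] |-15|<=|17| out[14]=289 → r--
[1,14] |-15|>|14| out[13]=225 → l++
[2,14] |-14|<=|14| out[12]=196 → r--
[2,13] |-14|>|10| out[11]=196 → l++
[3,13] |-13|>|10| out[10]=169 → l++
[4,13] |-12|>|10| out[9]=144 → l++
[5,13] |-10|<=|10| out[8]=100 → r--
[5,12] |-10|>|8| out[7]=100 → l++
[6,12] |-9|>|8| out[6]=81 → l++
[7,12] |-8|<=|8| out[5]=64 → r--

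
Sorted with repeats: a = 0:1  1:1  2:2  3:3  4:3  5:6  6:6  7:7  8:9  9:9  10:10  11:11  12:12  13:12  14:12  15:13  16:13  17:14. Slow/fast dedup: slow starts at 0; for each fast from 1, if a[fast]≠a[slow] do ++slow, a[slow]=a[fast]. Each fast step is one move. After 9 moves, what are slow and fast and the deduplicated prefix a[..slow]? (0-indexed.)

slow=5, fast=10, prefix=[1, 2, 3, 6, 7, 9]

(s=0,f=1) a[fast]=1=a[slow] dup → fast++
(s=0,f=2) a[fast]=2≠a[slow]=1 write a[1]=2 → slow++,fast++
(s=1,f=3) a[fast]=3≠a[slow]=2 write a[2]=3 → slow++,fast++
(s=2,f=4) a[fast]=3=a[slow] dup → fast++
(s=2,f=5) a[fast]=6≠a[slow]=3 write a[3]=6 → slow++,fast++
(s=3,f=6) a[fast]=6=a[slow] dup → fast++
(s=3,f=7) a[fast]=7≠a[slow]=6 write a[4]=7 → slow++,fast++
(s=4,f=8) a[fast]=9≠a[slow]=7 write a[5]=9 → slow++,fast++
(s=5,f=9) a[fast]=9=a[slow] dup → fast++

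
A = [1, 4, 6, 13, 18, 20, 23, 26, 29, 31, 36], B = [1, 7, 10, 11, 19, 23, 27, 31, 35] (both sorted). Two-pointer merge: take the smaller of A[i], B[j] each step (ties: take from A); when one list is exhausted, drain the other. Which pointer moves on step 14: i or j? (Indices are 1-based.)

i=1 j=1: A[i]=1<=B[j]=1 take 1, i++
i=2 j=1: A[i]=4>B[j]=1 take 1, j++
i=2 j=2: A[i]=4<=B[j]=7 take 4, i++
i=3 j=2: A[i]=6<=B[j]=7 take 6, i++
i=4 j=2: A[i]=13>B[j]=7 take 7, j++
i=4 j=3: A[i]=13>B[j]=10 take 10, j++
i=4 j=4: A[i]=13>B[j]=11 take 11, j++
i=4 j=5: A[i]=13<=B[j]=19 take 13, i++
i=5 j=5: A[i]=18<=B[j]=19 take 18, i++
i=6 j=5: A[i]=20>B[j]=19 take 19, j++
i=6 j=6: A[i]=20<=B[j]=23 take 20, i++
i=7 j=6: A[i]=23<=B[j]=23 take 23, i++
i=8 j=6: A[i]=26>B[j]=23 take 23, j++
i=8 j=7: A[i]=26<=B[j]=27 take 26, i++

i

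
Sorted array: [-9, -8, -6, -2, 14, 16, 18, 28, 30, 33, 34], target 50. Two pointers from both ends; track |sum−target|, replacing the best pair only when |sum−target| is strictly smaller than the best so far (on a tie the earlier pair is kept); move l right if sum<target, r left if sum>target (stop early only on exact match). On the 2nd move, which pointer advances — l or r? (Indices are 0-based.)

l

l=0 r=10: -9+34=25 d=25 *, l++
l=1 r=10: -8+34=26 d=24 *, l++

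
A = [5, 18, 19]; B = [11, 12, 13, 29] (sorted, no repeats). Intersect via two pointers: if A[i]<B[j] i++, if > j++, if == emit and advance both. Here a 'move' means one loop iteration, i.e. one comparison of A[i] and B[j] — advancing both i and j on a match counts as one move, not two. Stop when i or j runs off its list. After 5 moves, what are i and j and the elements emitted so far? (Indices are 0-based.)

i=0 j=0: 5<11, i++
i=1 j=0: 18>11, j++
i=1 j=1: 18>12, j++
i=1 j=2: 18>13, j++
i=1 j=3: 18<29, i++

i=2, j=3, emitted=[]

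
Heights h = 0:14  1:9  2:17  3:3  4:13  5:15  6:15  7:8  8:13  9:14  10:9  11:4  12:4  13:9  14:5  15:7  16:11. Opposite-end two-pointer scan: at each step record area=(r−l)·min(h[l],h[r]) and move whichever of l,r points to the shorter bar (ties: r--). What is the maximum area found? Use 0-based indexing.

[0,16] min(14,11)*16=176 best=176 * → r--
[0,15] min(14,7)*15=105 best=176 → r--
[0,14] min(14,5)*14=70 best=176 → r--
[0,13] min(14,9)*13=117 best=176 → r--
[0,12] min(14,4)*12=48 best=176 → r--
[0,11] min(14,4)*11=44 best=176 → r--
[0,10] min(14,9)*10=90 best=176 → r--
[0,9] min(14,14)*9=126 best=176 → r--
[0,8] min(14,13)*8=104 best=176 → r--
[0,7] min(14,8)*7=56 best=176 → r--
[0,6] min(14,15)*6=84 best=176 → l++
[1,6] min(9,15)*5=45 best=176 → l++
[2,6] min(17,15)*4=60 best=176 → r--
[2,5] min(17,15)*3=45 best=176 → r--
[2,4] min(17,13)*2=26 best=176 → r--
[2,3] min(17,3)*1=3 best=176 → r--

max area = 176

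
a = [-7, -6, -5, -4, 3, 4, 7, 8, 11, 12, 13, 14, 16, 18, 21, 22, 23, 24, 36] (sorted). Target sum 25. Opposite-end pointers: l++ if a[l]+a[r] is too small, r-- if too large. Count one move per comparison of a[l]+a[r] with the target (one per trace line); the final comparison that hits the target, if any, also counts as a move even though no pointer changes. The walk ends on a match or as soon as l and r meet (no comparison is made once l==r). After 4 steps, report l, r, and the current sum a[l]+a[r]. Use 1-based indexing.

[1,19] -7+36=29 >25 → r--
[1,18] -7+24=17 <25 → l++
[2,18] -6+24=18 <25 → l++
[3,18] -5+24=19 <25 → l++

l=4, r=18, sum=20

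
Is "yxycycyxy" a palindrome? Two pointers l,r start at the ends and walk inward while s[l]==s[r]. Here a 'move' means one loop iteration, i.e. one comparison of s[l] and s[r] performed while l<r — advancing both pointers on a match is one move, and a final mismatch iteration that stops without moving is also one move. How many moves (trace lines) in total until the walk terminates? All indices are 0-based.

4 moves

[0,8] 'y'=='y' → l++,r--
[1,7] 'x'=='x' → l++,r--
[2,6] 'y'=='y' → l++,r--
[3,5] 'c'=='c' → l++,r--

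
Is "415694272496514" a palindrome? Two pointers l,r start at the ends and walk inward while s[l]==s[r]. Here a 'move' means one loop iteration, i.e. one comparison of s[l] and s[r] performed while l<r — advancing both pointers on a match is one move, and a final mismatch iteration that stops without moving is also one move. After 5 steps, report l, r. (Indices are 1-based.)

l=1 r=15: '4'=='4', l++,r--
l=2 r=14: '1'=='1', l++,r--
l=3 r=13: '5'=='5', l++,r--
l=4 r=12: '6'=='6', l++,r--
l=5 r=11: '9'=='9', l++,r--

l=6, r=10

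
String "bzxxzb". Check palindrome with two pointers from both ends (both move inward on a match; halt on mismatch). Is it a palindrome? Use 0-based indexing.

[0,5] 'b'=='b' → l++,r--
[1,4] 'z'=='z' → l++,r--
[2,3] 'x'=='x' → l++,r--

palindrome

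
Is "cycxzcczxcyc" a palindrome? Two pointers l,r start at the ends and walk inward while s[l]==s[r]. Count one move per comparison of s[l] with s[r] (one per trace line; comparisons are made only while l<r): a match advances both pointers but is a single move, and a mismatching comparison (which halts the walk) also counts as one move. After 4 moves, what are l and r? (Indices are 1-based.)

l=5, r=8

[1,12] 'c'=='c' → l++,r--
[2,11] 'y'=='y' → l++,r--
[3,10] 'c'=='c' → l++,r--
[4,9] 'x'=='x' → l++,r--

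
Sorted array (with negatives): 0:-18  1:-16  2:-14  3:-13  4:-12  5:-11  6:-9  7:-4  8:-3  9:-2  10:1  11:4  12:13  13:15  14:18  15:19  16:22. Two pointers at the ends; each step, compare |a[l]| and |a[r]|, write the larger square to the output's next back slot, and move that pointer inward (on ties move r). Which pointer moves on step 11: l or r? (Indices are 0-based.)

[0,16] |-18|<=|22| out[16]=484 → r--
[0,15] |-18|<=|19| out[15]=361 → r--
[0,14] |-18|<=|18| out[14]=324 → r--
[0,13] |-18|>|15| out[13]=324 → l++
[1,13] |-16|>|15| out[12]=256 → l++
[2,13] |-14|<=|15| out[11]=225 → r--
[2,12] |-14|>|13| out[10]=196 → l++
[3,12] |-13|<=|13| out[9]=169 → r--
[3,11] |-13|>|4| out[8]=169 → l++
[4,11] |-12|>|4| out[7]=144 → l++
[5,11] |-11|>|4| out[6]=121 → l++

l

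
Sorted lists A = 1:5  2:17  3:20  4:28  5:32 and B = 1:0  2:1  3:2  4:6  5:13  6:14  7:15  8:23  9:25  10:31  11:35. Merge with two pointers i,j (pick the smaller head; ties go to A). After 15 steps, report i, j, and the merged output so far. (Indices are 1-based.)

i=6, j=11, merged so far=[0, 1, 2, 5, 6, 13, 14, 15, 17, 20, 23, 25, 28, 31, 32]

i=1 j=1: A[i]=5>B[j]=0 take 0, j++
i=1 j=2: A[i]=5>B[j]=1 take 1, j++
i=1 j=3: A[i]=5>B[j]=2 take 2, j++
i=1 j=4: A[i]=5<=B[j]=6 take 5, i++
i=2 j=4: A[i]=17>B[j]=6 take 6, j++
i=2 j=5: A[i]=17>B[j]=13 take 13, j++
i=2 j=6: A[i]=17>B[j]=14 take 14, j++
i=2 j=7: A[i]=17>B[j]=15 take 15, j++
i=2 j=8: A[i]=17<=B[j]=23 take 17, i++
i=3 j=8: A[i]=20<=B[j]=23 take 20, i++
i=4 j=8: A[i]=28>B[j]=23 take 23, j++
i=4 j=9: A[i]=28>B[j]=25 take 25, j++
i=4 j=10: A[i]=28<=B[j]=31 take 28, i++
i=5 j=10: A[i]=32>B[j]=31 take 31, j++
i=5 j=11: A[i]=32<=B[j]=35 take 32, i++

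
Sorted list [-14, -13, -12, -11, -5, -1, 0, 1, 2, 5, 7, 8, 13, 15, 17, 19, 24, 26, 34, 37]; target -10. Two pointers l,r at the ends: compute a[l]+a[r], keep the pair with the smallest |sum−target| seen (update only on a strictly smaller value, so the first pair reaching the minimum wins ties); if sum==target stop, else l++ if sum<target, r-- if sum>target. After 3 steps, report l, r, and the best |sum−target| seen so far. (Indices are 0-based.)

[0,19] -14+37=23 d=33 * → r--
[0,18] -14+34=20 d=30 * → r--
[0,17] -14+26=12 d=22 * → r--

l=0, r=16, best |Δ|=22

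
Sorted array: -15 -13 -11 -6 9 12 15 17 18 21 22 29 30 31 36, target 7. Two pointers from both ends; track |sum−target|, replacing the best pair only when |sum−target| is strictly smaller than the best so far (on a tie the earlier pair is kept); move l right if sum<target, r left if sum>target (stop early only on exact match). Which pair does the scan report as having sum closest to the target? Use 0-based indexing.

pair (-15, 22) with sum 7 (|Δ|=0)

[0,14] -15+36=21 d=14 * → r--
[0,13] -15+31=16 d=9 * → r--
[0,12] -15+30=15 d=8 * → r--
[0,11] -15+29=14 d=7 * → r--
[0,10] -15+22=7 d=0 * → stop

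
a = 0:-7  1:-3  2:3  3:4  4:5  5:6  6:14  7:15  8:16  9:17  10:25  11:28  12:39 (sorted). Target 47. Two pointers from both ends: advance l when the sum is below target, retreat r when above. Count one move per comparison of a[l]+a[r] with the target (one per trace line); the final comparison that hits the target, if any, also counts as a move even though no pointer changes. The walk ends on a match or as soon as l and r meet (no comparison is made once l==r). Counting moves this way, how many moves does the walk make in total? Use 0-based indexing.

12 moves

l=0 r=12: -7+39=32 <47, l++
l=1 r=12: -3+39=36 <47, l++
l=2 r=12: 3+39=42 <47, l++
l=3 r=12: 4+39=43 <47, l++
l=4 r=12: 5+39=44 <47, l++
l=5 r=12: 6+39=45 <47, l++
l=6 r=12: 14+39=53 >47, r--
l=6 r=11: 14+28=42 <47, l++
l=7 r=11: 15+28=43 <47, l++
l=8 r=11: 16+28=44 <47, l++
l=9 r=11: 17+28=45 <47, l++
l=10 r=11: 25+28=53 >47, r--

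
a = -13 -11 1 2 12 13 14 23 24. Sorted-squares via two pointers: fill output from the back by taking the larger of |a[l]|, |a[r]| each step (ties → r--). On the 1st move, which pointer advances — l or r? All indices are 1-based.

l=1 r=9: |-13|<=|24| out[9]=576, r--

r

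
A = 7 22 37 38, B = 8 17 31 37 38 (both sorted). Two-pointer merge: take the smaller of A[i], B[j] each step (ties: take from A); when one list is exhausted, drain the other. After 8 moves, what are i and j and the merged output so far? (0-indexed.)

[i=0,j=0] A[i]=7<=B[j]=8 take 7 → i++
[i=1,j=0] A[i]=22>B[j]=8 take 8 → j++
[i=1,j=1] A[i]=22>B[j]=17 take 17 → j++
[i=1,j=2] A[i]=22<=B[j]=31 take 22 → i++
[i=2,j=2] A[i]=37>B[j]=31 take 31 → j++
[i=2,j=3] A[i]=37<=B[j]=37 take 37 → i++
[i=3,j=3] A[i]=38>B[j]=37 take 37 → j++
[i=3,j=4] A[i]=38<=B[j]=38 take 38 → i++

i=4, j=4, merged so far=[7, 8, 17, 22, 31, 37, 37, 38]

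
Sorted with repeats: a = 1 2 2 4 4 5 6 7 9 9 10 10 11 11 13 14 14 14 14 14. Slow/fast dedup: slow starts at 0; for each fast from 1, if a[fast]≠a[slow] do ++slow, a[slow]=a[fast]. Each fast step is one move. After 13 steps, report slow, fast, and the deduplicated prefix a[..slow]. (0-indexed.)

slow=0 fast=1: a[fast]=2≠a[slow]=1 write a[1]=2, slow++,fast++
slow=1 fast=2: a[fast]=2=a[slow] dup, fast++
slow=1 fast=3: a[fast]=4≠a[slow]=2 write a[2]=4, slow++,fast++
slow=2 fast=4: a[fast]=4=a[slow] dup, fast++
slow=2 fast=5: a[fast]=5≠a[slow]=4 write a[3]=5, slow++,fast++
slow=3 fast=6: a[fast]=6≠a[slow]=5 write a[4]=6, slow++,fast++
slow=4 fast=7: a[fast]=7≠a[slow]=6 write a[5]=7, slow++,fast++
slow=5 fast=8: a[fast]=9≠a[slow]=7 write a[6]=9, slow++,fast++
slow=6 fast=9: a[fast]=9=a[slow] dup, fast++
slow=6 fast=10: a[fast]=10≠a[slow]=9 write a[7]=10, slow++,fast++
slow=7 fast=11: a[fast]=10=a[slow] dup, fast++
slow=7 fast=12: a[fast]=11≠a[slow]=10 write a[8]=11, slow++,fast++
slow=8 fast=13: a[fast]=11=a[slow] dup, fast++

slow=8, fast=14, prefix=[1, 2, 4, 5, 6, 7, 9, 10, 11]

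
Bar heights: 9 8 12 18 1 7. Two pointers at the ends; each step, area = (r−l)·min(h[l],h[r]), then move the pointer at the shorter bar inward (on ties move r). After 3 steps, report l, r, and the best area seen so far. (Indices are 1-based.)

[1,6] min(9,7)*5=35 best=35 * → r--
[1,5] min(9,1)*4=4 best=35 → r--
[1,4] min(9,18)*3=27 best=35 → l++

l=2, r=4, best area=35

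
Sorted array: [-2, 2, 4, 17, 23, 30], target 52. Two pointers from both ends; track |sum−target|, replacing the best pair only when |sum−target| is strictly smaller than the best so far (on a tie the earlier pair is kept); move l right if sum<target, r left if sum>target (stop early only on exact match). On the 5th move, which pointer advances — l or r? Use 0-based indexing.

r

l=0 r=5: -2+30=28 d=24 *, l++
l=1 r=5: 2+30=32 d=20 *, l++
l=2 r=5: 4+30=34 d=18 *, l++
l=3 r=5: 17+30=47 d=5 *, l++
l=4 r=5: 23+30=53 d=1 *, r--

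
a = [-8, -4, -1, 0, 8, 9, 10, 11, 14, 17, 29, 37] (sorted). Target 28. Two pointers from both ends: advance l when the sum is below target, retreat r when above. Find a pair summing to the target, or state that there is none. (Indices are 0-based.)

[0,11] -8+37=29 >28 → r--
[0,10] -8+29=21 <28 → l++
[1,10] -4+29=25 <28 → l++
[2,10] -1+29=28 → found

(-1, 29)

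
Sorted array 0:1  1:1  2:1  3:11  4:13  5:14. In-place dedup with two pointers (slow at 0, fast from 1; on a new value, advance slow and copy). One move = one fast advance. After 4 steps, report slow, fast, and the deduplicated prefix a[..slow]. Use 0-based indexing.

slow=2, fast=5, prefix=[1, 11, 13]

slow=0 fast=1: a[fast]=1=a[slow] dup, fast++
slow=0 fast=2: a[fast]=1=a[slow] dup, fast++
slow=0 fast=3: a[fast]=11≠a[slow]=1 write a[1]=11, slow++,fast++
slow=1 fast=4: a[fast]=13≠a[slow]=11 write a[2]=13, slow++,fast++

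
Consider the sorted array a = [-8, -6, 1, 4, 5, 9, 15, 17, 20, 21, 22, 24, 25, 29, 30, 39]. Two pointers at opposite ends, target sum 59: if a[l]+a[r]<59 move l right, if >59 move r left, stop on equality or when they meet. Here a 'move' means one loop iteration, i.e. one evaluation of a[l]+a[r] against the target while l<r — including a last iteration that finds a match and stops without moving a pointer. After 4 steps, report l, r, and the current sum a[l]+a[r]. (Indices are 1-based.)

[1,16] -8+39=31 <59 → l++
[2,16] -6+39=33 <59 → l++
[3,16] 1+39=40 <59 → l++
[4,16] 4+39=43 <59 → l++

l=5, r=16, sum=44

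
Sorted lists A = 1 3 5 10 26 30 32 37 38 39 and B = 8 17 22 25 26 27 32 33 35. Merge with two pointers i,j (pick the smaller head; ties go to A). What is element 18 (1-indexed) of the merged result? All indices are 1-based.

[i=1,j=1] A[i]=1<=B[j]=8 take 1 → i++
[i=2,j=1] A[i]=3<=B[j]=8 take 3 → i++
[i=3,j=1] A[i]=5<=B[j]=8 take 5 → i++
[i=4,j=1] A[i]=10>B[j]=8 take 8 → j++
[i=4,j=2] A[i]=10<=B[j]=17 take 10 → i++
[i=5,j=2] A[i]=26>B[j]=17 take 17 → j++
[i=5,j=3] A[i]=26>B[j]=22 take 22 → j++
[i=5,j=4] A[i]=26>B[j]=25 take 25 → j++
[i=5,j=5] A[i]=26<=B[j]=26 take 26 → i++
[i=6,j=5] A[i]=30>B[j]=26 take 26 → j++
[i=6,j=6] A[i]=30>B[j]=27 take 27 → j++
[i=6,j=7] A[i]=30<=B[j]=32 take 30 → i++
[i=7,j=7] A[i]=32<=B[j]=32 take 32 → i++
[i=8,j=7] A[i]=37>B[j]=32 take 32 → j++
[i=8,j=8] A[i]=37>B[j]=33 take 33 → j++
[i=8,j=9] A[i]=37>B[j]=35 take 35 → j++
[i=8,j=10] B done, take A[i]=37 → i++
[i=9,j=10] B done, take A[i]=38 → i++
[i=10,j=10] B done, take A[i]=39 → i++

merged[18] = 38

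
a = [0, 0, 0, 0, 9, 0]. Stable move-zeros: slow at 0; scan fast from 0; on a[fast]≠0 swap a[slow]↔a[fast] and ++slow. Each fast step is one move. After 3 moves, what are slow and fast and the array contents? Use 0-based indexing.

slow=0, fast=3, a=[0, 0, 0, 0, 9, 0]

(s=0,f=0) a[fast]=0 → fast++
(s=0,f=1) a[fast]=0 → fast++
(s=0,f=2) a[fast]=0 → fast++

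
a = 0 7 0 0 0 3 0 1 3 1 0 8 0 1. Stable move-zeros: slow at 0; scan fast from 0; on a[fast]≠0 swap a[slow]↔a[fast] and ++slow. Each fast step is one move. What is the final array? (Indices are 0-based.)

[7, 3, 1, 3, 1, 8, 1, 0, 0, 0, 0, 0, 0, 0]

(s=0,f=0) a[fast]=0 → fast++
(s=0,f=1) a[fast]=7≠0 swap→a[0]=7 → slow++,fast++
(s=1,f=2) a[fast]=0 → fast++
(s=1,f=3) a[fast]=0 → fast++
(s=1,f=4) a[fast]=0 → fast++
(s=1,f=5) a[fast]=3≠0 swap→a[1]=3 → slow++,fast++
(s=2,f=6) a[fast]=0 → fast++
(s=2,f=7) a[fast]=1≠0 swap→a[2]=1 → slow++,fast++
(s=3,f=8) a[fast]=3≠0 swap→a[3]=3 → slow++,fast++
(s=4,f=9) a[fast]=1≠0 swap→a[4]=1 → slow++,fast++
(s=5,f=10) a[fast]=0 → fast++
(s=5,f=11) a[fast]=8≠0 swap→a[5]=8 → slow++,fast++
(s=6,f=12) a[fast]=0 → fast++
(s=6,f=13) a[fast]=1≠0 swap→a[6]=1 → slow++,fast++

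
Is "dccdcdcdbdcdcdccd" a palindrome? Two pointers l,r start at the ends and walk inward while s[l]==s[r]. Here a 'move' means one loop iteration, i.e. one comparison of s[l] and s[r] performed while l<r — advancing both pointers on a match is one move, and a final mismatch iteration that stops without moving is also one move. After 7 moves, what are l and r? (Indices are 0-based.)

[0,16] 'd'=='d' → l++,r--
[1,15] 'c'=='c' → l++,r--
[2,14] 'c'=='c' → l++,r--
[3,13] 'd'=='d' → l++,r--
[4,12] 'c'=='c' → l++,r--
[5,11] 'd'=='d' → l++,r--
[6,10] 'c'=='c' → l++,r--

l=7, r=9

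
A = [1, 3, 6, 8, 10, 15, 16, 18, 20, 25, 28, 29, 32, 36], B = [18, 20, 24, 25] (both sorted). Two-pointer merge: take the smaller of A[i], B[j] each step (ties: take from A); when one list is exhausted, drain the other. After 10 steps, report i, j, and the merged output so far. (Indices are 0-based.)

i=9, j=1, merged so far=[1, 3, 6, 8, 10, 15, 16, 18, 18, 20]

i=0 j=0: A[i]=1<=B[j]=18 take 1, i++
i=1 j=0: A[i]=3<=B[j]=18 take 3, i++
i=2 j=0: A[i]=6<=B[j]=18 take 6, i++
i=3 j=0: A[i]=8<=B[j]=18 take 8, i++
i=4 j=0: A[i]=10<=B[j]=18 take 10, i++
i=5 j=0: A[i]=15<=B[j]=18 take 15, i++
i=6 j=0: A[i]=16<=B[j]=18 take 16, i++
i=7 j=0: A[i]=18<=B[j]=18 take 18, i++
i=8 j=0: A[i]=20>B[j]=18 take 18, j++
i=8 j=1: A[i]=20<=B[j]=20 take 20, i++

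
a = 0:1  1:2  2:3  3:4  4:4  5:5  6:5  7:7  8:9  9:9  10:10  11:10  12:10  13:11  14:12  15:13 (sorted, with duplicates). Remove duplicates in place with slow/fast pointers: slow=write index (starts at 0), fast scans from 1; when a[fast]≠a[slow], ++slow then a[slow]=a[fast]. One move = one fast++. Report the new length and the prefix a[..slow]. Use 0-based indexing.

length 11; prefix = [1, 2, 3, 4, 5, 7, 9, 10, 11, 12, 13]

slow=0 fast=1: a[fast]=2≠a[slow]=1 write a[1]=2, slow++,fast++
slow=1 fast=2: a[fast]=3≠a[slow]=2 write a[2]=3, slow++,fast++
slow=2 fast=3: a[fast]=4≠a[slow]=3 write a[3]=4, slow++,fast++
slow=3 fast=4: a[fast]=4=a[slow] dup, fast++
slow=3 fast=5: a[fast]=5≠a[slow]=4 write a[4]=5, slow++,fast++
slow=4 fast=6: a[fast]=5=a[slow] dup, fast++
slow=4 fast=7: a[fast]=7≠a[slow]=5 write a[5]=7, slow++,fast++
slow=5 fast=8: a[fast]=9≠a[slow]=7 write a[6]=9, slow++,fast++
slow=6 fast=9: a[fast]=9=a[slow] dup, fast++
slow=6 fast=10: a[fast]=10≠a[slow]=9 write a[7]=10, slow++,fast++
slow=7 fast=11: a[fast]=10=a[slow] dup, fast++
slow=7 fast=12: a[fast]=10=a[slow] dup, fast++
slow=7 fast=13: a[fast]=11≠a[slow]=10 write a[8]=11, slow++,fast++
slow=8 fast=14: a[fast]=12≠a[slow]=11 write a[9]=12, slow++,fast++
slow=9 fast=15: a[fast]=13≠a[slow]=12 write a[10]=13, slow++,fast++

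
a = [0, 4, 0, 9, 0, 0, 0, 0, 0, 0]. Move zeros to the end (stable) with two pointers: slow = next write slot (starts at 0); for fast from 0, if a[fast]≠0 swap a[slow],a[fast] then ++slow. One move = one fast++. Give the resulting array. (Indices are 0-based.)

[4, 9, 0, 0, 0, 0, 0, 0, 0, 0]

(s=0,f=0) a[fast]=0 → fast++
(s=0,f=1) a[fast]=4≠0 swap→a[0]=4 → slow++,fast++
(s=1,f=2) a[fast]=0 → fast++
(s=1,f=3) a[fast]=9≠0 swap→a[1]=9 → slow++,fast++
(s=2,f=4) a[fast]=0 → fast++
(s=2,f=5) a[fast]=0 → fast++
(s=2,f=6) a[fast]=0 → fast++
(s=2,f=7) a[fast]=0 → fast++
(s=2,f=8) a[fast]=0 → fast++
(s=2,f=9) a[fast]=0 → fast++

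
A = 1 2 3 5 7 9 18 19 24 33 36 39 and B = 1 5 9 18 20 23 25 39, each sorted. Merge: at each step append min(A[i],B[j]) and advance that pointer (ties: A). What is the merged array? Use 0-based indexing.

[1, 1, 2, 3, 5, 5, 7, 9, 9, 18, 18, 19, 20, 23, 24, 25, 33, 36, 39, 39]

i=0 j=0: A[i]=1<=B[j]=1 take 1, i++
i=1 j=0: A[i]=2>B[j]=1 take 1, j++
i=1 j=1: A[i]=2<=B[j]=5 take 2, i++
i=2 j=1: A[i]=3<=B[j]=5 take 3, i++
i=3 j=1: A[i]=5<=B[j]=5 take 5, i++
i=4 j=1: A[i]=7>B[j]=5 take 5, j++
i=4 j=2: A[i]=7<=B[j]=9 take 7, i++
i=5 j=2: A[i]=9<=B[j]=9 take 9, i++
i=6 j=2: A[i]=18>B[j]=9 take 9, j++
i=6 j=3: A[i]=18<=B[j]=18 take 18, i++
i=7 j=3: A[i]=19>B[j]=18 take 18, j++
i=7 j=4: A[i]=19<=B[j]=20 take 19, i++
i=8 j=4: A[i]=24>B[j]=20 take 20, j++
i=8 j=5: A[i]=24>B[j]=23 take 23, j++
i=8 j=6: A[i]=24<=B[j]=25 take 24, i++
i=9 j=6: A[i]=33>B[j]=25 take 25, j++
i=9 j=7: A[i]=33<=B[j]=39 take 33, i++
i=10 j=7: A[i]=36<=B[j]=39 take 36, i++
i=11 j=7: A[i]=39<=B[j]=39 take 39, i++
i=12 j=7: A done, take B[j]=39, j++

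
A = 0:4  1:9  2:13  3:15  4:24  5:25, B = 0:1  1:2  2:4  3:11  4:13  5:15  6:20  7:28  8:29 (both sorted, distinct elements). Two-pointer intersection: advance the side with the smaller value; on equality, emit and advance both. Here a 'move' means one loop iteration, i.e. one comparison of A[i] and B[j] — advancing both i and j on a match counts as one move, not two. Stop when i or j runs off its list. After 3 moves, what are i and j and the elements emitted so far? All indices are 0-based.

i=1, j=3, emitted=[4]

[i=0,j=0] 4>1 → j++
[i=0,j=1] 4>2 → j++
[i=0,j=2] 4==4 emit → i++,j++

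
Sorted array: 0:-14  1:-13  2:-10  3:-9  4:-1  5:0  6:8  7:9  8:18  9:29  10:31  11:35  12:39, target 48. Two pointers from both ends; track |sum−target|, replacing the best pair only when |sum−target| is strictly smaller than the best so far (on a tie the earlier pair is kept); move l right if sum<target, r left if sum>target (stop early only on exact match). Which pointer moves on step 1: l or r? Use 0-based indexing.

[0,12] -14+39=25 d=23 * → l++

l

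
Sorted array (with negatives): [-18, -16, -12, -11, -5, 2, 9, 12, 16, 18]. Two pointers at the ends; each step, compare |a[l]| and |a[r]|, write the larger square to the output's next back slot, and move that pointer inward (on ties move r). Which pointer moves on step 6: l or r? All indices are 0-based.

[0,9] |-18|<=|18| out[9]=324 → r--
[0,8] |-18|>|16| out[8]=324 → l++
[1,8] |-16|<=|16| out[7]=256 → r--
[1,7] |-16|>|12| out[6]=256 → l++
[2,7] |-12|<=|12| out[5]=144 → r--
[2,6] |-12|>|9| out[4]=144 → l++

l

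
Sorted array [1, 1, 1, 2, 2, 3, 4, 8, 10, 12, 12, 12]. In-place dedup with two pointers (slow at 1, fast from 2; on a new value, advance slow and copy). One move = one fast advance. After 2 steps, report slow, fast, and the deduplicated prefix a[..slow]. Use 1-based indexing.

slow=1, fast=4, prefix=[1]

slow=1 fast=2: a[fast]=1=a[slow] dup, fast++
slow=1 fast=3: a[fast]=1=a[slow] dup, fast++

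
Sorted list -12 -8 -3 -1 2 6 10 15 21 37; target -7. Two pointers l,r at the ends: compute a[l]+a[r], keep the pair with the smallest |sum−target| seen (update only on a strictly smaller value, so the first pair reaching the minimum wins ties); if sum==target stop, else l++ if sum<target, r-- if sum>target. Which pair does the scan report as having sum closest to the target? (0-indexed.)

pair (-12, 6) with sum -6 (|Δ|=1)

[0,9] -12+37=25 d=32 * → r--
[0,8] -12+21=9 d=16 * → r--
[0,7] -12+15=3 d=10 * → r--
[0,6] -12+10=-2 d=5 * → r--
[0,5] -12+6=-6 d=1 * → r--
[0,4] -12+2=-10 d=3 → l++
[1,4] -8+2=-6 d=1 → r--
[1,3] -8+-1=-9 d=2 → l++
[2,3] -3+-1=-4 d=3 → r--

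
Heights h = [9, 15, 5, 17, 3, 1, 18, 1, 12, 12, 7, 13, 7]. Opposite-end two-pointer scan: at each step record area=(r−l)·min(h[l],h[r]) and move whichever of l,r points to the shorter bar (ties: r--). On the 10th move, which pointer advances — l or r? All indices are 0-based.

l

[0,12] min(9,7)*12=84 best=84 * → r--
[0,11] min(9,13)*11=99 best=99 * → l++
[1,11] min(15,13)*10=130 best=130 * → r--
[1,10] min(15,7)*9=63 best=130 → r--
[1,9] min(15,12)*8=96 best=130 → r--
[1,8] min(15,12)*7=84 best=130 → r--
[1,7] min(15,1)*6=6 best=130 → r--
[1,6] min(15,18)*5=75 best=130 → l++
[2,6] min(5,18)*4=20 best=130 → l++
[3,6] min(17,18)*3=51 best=130 → l++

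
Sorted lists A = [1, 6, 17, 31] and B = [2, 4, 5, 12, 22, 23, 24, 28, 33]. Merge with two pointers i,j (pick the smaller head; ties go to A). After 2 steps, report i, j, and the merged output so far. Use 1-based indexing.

i=1 j=1: A[i]=1<=B[j]=2 take 1, i++
i=2 j=1: A[i]=6>B[j]=2 take 2, j++

i=2, j=2, merged so far=[1, 2]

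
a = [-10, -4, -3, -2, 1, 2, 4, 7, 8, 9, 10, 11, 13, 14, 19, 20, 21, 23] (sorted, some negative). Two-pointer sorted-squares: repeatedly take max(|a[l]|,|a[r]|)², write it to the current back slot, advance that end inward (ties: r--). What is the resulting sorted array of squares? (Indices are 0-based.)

[1, 4, 4, 9, 16, 16, 49, 64, 81, 100, 100, 121, 169, 196, 361, 400, 441, 529]

l=0 r=17: |-10|<=|23| out[17]=529, r--
l=0 r=16: |-10|<=|21| out[16]=441, r--
l=0 r=15: |-10|<=|20| out[15]=400, r--
l=0 r=14: |-10|<=|19| out[14]=361, r--
l=0 r=13: |-10|<=|14| out[13]=196, r--
l=0 r=12: |-10|<=|13| out[12]=169, r--
l=0 r=11: |-10|<=|11| out[11]=121, r--
l=0 r=10: |-10|<=|10| out[10]=100, r--
l=0 r=9: |-10|>|9| out[9]=100, l++
l=1 r=9: |-4|<=|9| out[8]=81, r--
l=1 r=8: |-4|<=|8| out[7]=64, r--
l=1 r=7: |-4|<=|7| out[6]=49, r--
l=1 r=6: |-4|<=|4| out[5]=16, r--
l=1 r=5: |-4|>|2| out[4]=16, l++
l=2 r=5: |-3|>|2| out[3]=9, l++
l=3 r=5: |-2|<=|2| out[2]=4, r--
l=3 r=4: |-2|>|1| out[1]=4, l++
l=4 r=4: |1|<=|1| out[0]=1, r--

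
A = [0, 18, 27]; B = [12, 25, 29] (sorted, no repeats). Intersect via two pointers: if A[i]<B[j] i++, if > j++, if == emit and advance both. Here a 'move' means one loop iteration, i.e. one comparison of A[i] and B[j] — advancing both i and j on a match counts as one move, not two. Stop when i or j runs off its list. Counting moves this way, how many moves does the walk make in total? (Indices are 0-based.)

5 moves

i=0 j=0: 0<12, i++
i=1 j=0: 18>12, j++
i=1 j=1: 18<25, i++
i=2 j=1: 27>25, j++
i=2 j=2: 27<29, i++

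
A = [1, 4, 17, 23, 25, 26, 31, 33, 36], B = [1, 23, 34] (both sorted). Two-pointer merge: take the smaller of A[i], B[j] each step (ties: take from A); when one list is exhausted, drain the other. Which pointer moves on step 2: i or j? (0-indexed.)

i=0 j=0: A[i]=1<=B[j]=1 take 1, i++
i=1 j=0: A[i]=4>B[j]=1 take 1, j++

j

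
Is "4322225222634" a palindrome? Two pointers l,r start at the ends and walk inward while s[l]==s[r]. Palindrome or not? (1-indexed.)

l=1 r=13: '4'=='4', l++,r--
l=2 r=12: '3'=='3', l++,r--
l=3 r=11: '2'!='6', stop

not a palindrome (mismatch at 3,11)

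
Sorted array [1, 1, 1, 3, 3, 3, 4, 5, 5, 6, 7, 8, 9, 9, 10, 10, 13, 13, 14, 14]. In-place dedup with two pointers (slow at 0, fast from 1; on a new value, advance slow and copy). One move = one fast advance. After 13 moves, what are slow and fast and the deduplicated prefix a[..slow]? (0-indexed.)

slow=0 fast=1: a[fast]=1=a[slow] dup, fast++
slow=0 fast=2: a[fast]=1=a[slow] dup, fast++
slow=0 fast=3: a[fast]=3≠a[slow]=1 write a[1]=3, slow++,fast++
slow=1 fast=4: a[fast]=3=a[slow] dup, fast++
slow=1 fast=5: a[fast]=3=a[slow] dup, fast++
slow=1 fast=6: a[fast]=4≠a[slow]=3 write a[2]=4, slow++,fast++
slow=2 fast=7: a[fast]=5≠a[slow]=4 write a[3]=5, slow++,fast++
slow=3 fast=8: a[fast]=5=a[slow] dup, fast++
slow=3 fast=9: a[fast]=6≠a[slow]=5 write a[4]=6, slow++,fast++
slow=4 fast=10: a[fast]=7≠a[slow]=6 write a[5]=7, slow++,fast++
slow=5 fast=11: a[fast]=8≠a[slow]=7 write a[6]=8, slow++,fast++
slow=6 fast=12: a[fast]=9≠a[slow]=8 write a[7]=9, slow++,fast++
slow=7 fast=13: a[fast]=9=a[slow] dup, fast++

slow=7, fast=14, prefix=[1, 3, 4, 5, 6, 7, 8, 9]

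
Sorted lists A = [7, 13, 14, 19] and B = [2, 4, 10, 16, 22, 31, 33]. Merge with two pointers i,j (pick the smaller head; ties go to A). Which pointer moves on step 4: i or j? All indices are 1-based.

j

i=1 j=1: A[i]=7>B[j]=2 take 2, j++
i=1 j=2: A[i]=7>B[j]=4 take 4, j++
i=1 j=3: A[i]=7<=B[j]=10 take 7, i++
i=2 j=3: A[i]=13>B[j]=10 take 10, j++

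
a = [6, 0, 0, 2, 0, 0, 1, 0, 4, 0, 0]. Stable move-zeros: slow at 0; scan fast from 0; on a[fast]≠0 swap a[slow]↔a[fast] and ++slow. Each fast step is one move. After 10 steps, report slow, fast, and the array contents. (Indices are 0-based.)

slow=4, fast=10, a=[6, 2, 1, 4, 0, 0, 0, 0, 0, 0, 0]

slow=0 fast=0: a[fast]=6≠0 swap→a[0]=6, slow++,fast++
slow=1 fast=1: a[fast]=0, fast++
slow=1 fast=2: a[fast]=0, fast++
slow=1 fast=3: a[fast]=2≠0 swap→a[1]=2, slow++,fast++
slow=2 fast=4: a[fast]=0, fast++
slow=2 fast=5: a[fast]=0, fast++
slow=2 fast=6: a[fast]=1≠0 swap→a[2]=1, slow++,fast++
slow=3 fast=7: a[fast]=0, fast++
slow=3 fast=8: a[fast]=4≠0 swap→a[3]=4, slow++,fast++
slow=4 fast=9: a[fast]=0, fast++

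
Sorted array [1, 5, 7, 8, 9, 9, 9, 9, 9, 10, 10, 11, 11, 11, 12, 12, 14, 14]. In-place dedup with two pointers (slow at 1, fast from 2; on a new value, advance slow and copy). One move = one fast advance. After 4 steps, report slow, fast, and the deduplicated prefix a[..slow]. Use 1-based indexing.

(s=1,f=2) a[fast]=5≠a[slow]=1 write a[2]=5 → slow++,fast++
(s=2,f=3) a[fast]=7≠a[slow]=5 write a[3]=7 → slow++,fast++
(s=3,f=4) a[fast]=8≠a[slow]=7 write a[4]=8 → slow++,fast++
(s=4,f=5) a[fast]=9≠a[slow]=8 write a[5]=9 → slow++,fast++

slow=5, fast=6, prefix=[1, 5, 7, 8, 9]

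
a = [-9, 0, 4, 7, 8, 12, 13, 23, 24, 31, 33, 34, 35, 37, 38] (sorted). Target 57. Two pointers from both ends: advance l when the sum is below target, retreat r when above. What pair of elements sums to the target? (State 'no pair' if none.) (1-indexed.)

l=1 r=15: -9+38=29 <57, l++
l=2 r=15: 0+38=38 <57, l++
l=3 r=15: 4+38=42 <57, l++
l=4 r=15: 7+38=45 <57, l++
l=5 r=15: 8+38=46 <57, l++
l=6 r=15: 12+38=50 <57, l++
l=7 r=15: 13+38=51 <57, l++
l=8 r=15: 23+38=61 >57, r--
l=8 r=14: 23+37=60 >57, r--
l=8 r=13: 23+35=58 >57, r--
l=8 r=12: 23+34=57, found

(23, 34)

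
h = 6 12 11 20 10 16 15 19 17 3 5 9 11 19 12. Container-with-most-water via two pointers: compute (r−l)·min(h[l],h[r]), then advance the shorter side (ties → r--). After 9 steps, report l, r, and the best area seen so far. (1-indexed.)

[1,15] min(6,12)*14=84 best=84 * → l++
[2,15] min(12,12)*13=156 best=156 * → r--
[2,14] min(12,19)*12=144 best=156 → l++
[3,14] min(11,19)*11=121 best=156 → l++
[4,14] min(20,19)*10=190 best=190 * → r--
[4,13] min(20,11)*9=99 best=190 → r--
[4,12] min(20,9)*8=72 best=190 → r--
[4,11] min(20,5)*7=35 best=190 → r--
[4,10] min(20,3)*6=18 best=190 → r--

l=4, r=9, best area=190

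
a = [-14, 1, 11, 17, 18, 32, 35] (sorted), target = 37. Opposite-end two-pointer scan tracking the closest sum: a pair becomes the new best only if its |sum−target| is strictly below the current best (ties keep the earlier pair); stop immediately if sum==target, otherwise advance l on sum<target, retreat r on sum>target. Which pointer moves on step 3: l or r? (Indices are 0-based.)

l=0 r=6: -14+35=21 d=16 *, l++
l=1 r=6: 1+35=36 d=1 *, l++
l=2 r=6: 11+35=46 d=9, r--

r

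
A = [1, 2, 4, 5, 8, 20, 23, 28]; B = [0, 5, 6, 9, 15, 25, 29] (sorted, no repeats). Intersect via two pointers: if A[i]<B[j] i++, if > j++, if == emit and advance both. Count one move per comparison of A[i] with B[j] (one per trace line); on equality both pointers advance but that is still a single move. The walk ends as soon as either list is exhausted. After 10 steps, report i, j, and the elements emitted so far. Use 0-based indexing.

i=6, j=5, emitted=[5]

i=0 j=0: 1>0, j++
i=0 j=1: 1<5, i++
i=1 j=1: 2<5, i++
i=2 j=1: 4<5, i++
i=3 j=1: 5==5 emit, i++,j++
i=4 j=2: 8>6, j++
i=4 j=3: 8<9, i++
i=5 j=3: 20>9, j++
i=5 j=4: 20>15, j++
i=5 j=5: 20<25, i++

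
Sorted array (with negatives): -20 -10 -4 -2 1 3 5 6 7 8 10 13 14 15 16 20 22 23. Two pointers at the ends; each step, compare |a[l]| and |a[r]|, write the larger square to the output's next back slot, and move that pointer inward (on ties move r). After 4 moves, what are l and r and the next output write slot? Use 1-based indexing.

l=1 r=18: |-20|<=|23| out[18]=529, r--
l=1 r=17: |-20|<=|22| out[17]=484, r--
l=1 r=16: |-20|<=|20| out[16]=400, r--
l=1 r=15: |-20|>|16| out[15]=400, l++

l=2, r=15, next write slot=14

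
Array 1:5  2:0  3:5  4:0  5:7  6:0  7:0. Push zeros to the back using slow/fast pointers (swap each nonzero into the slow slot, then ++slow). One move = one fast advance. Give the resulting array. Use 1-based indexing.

[5, 5, 7, 0, 0, 0, 0]

(s=1,f=1) a[fast]=5≠0 swap→a[1]=5 → slow++,fast++
(s=2,f=2) a[fast]=0 → fast++
(s=2,f=3) a[fast]=5≠0 swap→a[2]=5 → slow++,fast++
(s=3,f=4) a[fast]=0 → fast++
(s=3,f=5) a[fast]=7≠0 swap→a[3]=7 → slow++,fast++
(s=4,f=6) a[fast]=0 → fast++
(s=4,f=7) a[fast]=0 → fast++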